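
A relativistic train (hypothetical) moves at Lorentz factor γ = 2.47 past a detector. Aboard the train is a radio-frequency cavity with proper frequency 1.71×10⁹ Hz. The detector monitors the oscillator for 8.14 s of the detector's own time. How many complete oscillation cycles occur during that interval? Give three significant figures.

γ = 2.47
During 8.14 s of lab time, the oscillator's proper time advances by τ = Δt/γ = 8.14/2.470 = 3.296 s = 3.296×10⁰ s.
N = f × τ = 1.71×10⁹ × 3.296×10⁰ = 5.635×10⁹.

N = 5.64×10⁹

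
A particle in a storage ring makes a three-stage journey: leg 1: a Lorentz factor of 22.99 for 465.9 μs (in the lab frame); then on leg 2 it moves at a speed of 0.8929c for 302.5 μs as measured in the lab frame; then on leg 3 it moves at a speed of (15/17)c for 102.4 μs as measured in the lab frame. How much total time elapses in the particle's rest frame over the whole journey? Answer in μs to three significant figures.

Leg 1: γ = 22.99; τ_1 = 465.9/22.99 = 20.27 μs.
Leg 2: γ = 1/√(1 − 0.8929²) = 1/√0.2027 = 2.221; τ_2 = 302.5/2.221 = 136.2 μs.
Leg 3: γ = 1/√(1 − (15/17)²) = 17/8 = 2.125; τ_3 = 102.4/2.125 = 48.19 μs.
Total: 20.27 + 136.2 + 48.19 μs.

τ = 205 μs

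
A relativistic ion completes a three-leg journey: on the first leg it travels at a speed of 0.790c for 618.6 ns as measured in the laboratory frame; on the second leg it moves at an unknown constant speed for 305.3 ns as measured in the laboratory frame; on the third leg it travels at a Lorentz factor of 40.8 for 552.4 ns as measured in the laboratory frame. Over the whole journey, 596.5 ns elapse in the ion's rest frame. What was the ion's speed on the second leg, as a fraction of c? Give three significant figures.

Leg 1: γ = 1/√(1 − 0.790²) = 1/√0.3759 = 1.631; τ_1 = 618.6/1.631 = 379.3 ns.
Leg 2: speed unknown; τ_2 = 305.3/γ_2.
Leg 3: γ = 40.8; τ_3 = 552.4/40.80 = 13.54 ns.
Total proper time: 379.3 + τ_2 + 13.54 = 596.5, so τ_2 = 596.5 − 392.8 = 203.7 ns.
γ_2 = 305.3/203.7 = 1.499; β = √(1 − 1/γ²) = √0.5549.

β = 0.745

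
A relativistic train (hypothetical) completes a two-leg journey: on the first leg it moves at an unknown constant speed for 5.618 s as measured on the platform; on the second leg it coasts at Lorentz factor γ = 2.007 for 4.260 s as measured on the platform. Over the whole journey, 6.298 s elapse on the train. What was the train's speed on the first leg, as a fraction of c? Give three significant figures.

β = 0.669

Leg 1: speed unknown; τ_1 = 5.618/γ_1.
Leg 2: γ = 2.007; τ_2 = 4.260/2.007 = 2.123 s.
Total proper time: τ_1 + 2.123 = 6.298, so τ_1 = 6.298 − 2.123 = 4.175 s.
γ_1 = 5.618/4.175 = 1.345; β = √(1 − 1/γ²) = √0.4476.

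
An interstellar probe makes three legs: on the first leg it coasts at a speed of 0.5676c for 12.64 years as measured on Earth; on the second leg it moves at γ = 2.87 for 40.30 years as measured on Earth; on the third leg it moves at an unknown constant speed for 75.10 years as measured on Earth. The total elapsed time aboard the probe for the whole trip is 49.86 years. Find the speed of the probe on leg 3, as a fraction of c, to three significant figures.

Leg 1: γ = 1/√(1 − 0.5676²) = 1/√0.6778 = 1.215; τ_1 = 12.64/1.215 = 10.41 years.
Leg 2: γ = 2.87; τ_2 = 40.30/2.870 = 14.04 years.
Leg 3: speed unknown; τ_3 = 75.10/γ_3.
Total proper time: 10.41 + 14.04 + τ_3 = 49.86, so τ_3 = 49.86 − 24.45 = 25.41 years.
γ_3 = 75.10/25.41 = 2.955; β = √(1 − 1/γ²) = √0.8855.

β = 0.941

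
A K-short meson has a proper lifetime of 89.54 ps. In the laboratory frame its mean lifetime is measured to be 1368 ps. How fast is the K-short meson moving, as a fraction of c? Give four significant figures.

v = 0.9979c

γ = Δt/τ₀ = 1368/89.54 = 15.28
β = √(1 − 1/γ²) = √(1 − 0.004284) = √0.9957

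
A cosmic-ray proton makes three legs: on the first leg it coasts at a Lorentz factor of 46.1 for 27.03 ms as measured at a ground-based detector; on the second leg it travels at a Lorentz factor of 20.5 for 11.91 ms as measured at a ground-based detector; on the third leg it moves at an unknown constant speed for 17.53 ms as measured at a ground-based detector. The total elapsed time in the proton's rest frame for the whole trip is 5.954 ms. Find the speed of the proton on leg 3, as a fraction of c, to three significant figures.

β = 0.962

Leg 1: γ = 46.1; τ_1 = 27.03/46.10 = 0.5863 ms.
Leg 2: γ = 20.5; τ_2 = 11.91/20.50 = 0.5810 ms.
Leg 3: speed unknown; τ_3 = 17.53/γ_3.
Total proper time: 0.5863 + 0.5810 + τ_3 = 5.954, so τ_3 = 5.954 − 1.167 = 4.787 ms.
γ_3 = 17.53/4.787 = 3.662; β = √(1 − 1/γ²) = √0.9254.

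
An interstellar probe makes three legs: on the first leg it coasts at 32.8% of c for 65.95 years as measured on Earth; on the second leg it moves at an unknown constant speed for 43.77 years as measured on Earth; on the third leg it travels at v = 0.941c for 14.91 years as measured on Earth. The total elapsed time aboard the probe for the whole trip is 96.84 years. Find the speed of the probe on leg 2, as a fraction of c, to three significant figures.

Leg 1: β = 0.328; γ = 1/√(1 − 0.328²) = 1/√0.8924 = 1.059; τ_1 = 65.95/1.059 = 62.30 years.
Leg 2: speed unknown; τ_2 = 43.77/γ_2.
Leg 3: γ = 1/√(1 − 0.941²) = 1/√0.1145 = 2.955; τ_3 = 14.91/2.955 = 5.046 years.
Total proper time: 62.30 + τ_2 + 5.046 = 96.84, so τ_2 = 96.84 − 67.35 = 29.49 years.
γ_2 = 43.77/29.49 = 1.484; β = √(1 − 1/γ²) = √0.5460.

β = 0.739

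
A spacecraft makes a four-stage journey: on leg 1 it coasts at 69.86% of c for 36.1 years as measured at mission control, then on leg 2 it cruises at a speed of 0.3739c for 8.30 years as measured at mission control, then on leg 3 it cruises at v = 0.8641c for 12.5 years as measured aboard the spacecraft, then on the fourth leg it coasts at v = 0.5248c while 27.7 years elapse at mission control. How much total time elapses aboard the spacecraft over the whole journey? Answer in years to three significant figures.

τ = 69.6 years

Leg 1: β = 0.6986; γ = 1/√(1 − 0.6986²) = 1/√0.5120 = 1.398; τ_1 = 36.1/1.398 = 25.83 years.
Leg 2: γ = 1/√(1 − 0.3739²) = 1/√0.8602 = 1.078; τ_2 = 8.30/1.078 = 7.698 years.
Leg 3: 12.5 years is already measured aboard the spacecraft.
Leg 4: γ = 1/√(1 − 0.5248²) = 1/√0.7246 = 1.175; τ_4 = 27.7/1.175 = 23.58 years.
Total: 25.83 + 7.698 + 12.50 + 23.58 years.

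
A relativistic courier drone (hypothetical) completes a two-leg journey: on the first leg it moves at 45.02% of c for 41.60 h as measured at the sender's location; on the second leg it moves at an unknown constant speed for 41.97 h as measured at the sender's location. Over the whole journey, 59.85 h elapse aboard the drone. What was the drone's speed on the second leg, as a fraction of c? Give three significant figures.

β = 0.841

Leg 1: β = 0.4502; γ = 1/√(1 − 0.4502²) = 1/√0.7973 = 1.120; τ_1 = 41.60/1.120 = 37.15 h.
Leg 2: speed unknown; τ_2 = 41.97/γ_2.
Total proper time: 37.15 + τ_2 = 59.85, so τ_2 = 59.85 − 37.15 = 22.70 h.
γ_2 = 41.97/22.70 = 1.849; β = √(1 − 1/γ²) = √0.7074.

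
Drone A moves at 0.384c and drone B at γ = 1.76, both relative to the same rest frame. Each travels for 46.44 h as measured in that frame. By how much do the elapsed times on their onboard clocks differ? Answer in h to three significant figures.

|τ_A − τ_B| = 16.5 h

A: γ = 1/√(1 − 0.384²) = 1/√0.8525 = 1.083; τ_A = 46.44/1.083 = 42.88 h.
B: γ = 1.76; τ_B = 46.44/1.760 = 26.39 h.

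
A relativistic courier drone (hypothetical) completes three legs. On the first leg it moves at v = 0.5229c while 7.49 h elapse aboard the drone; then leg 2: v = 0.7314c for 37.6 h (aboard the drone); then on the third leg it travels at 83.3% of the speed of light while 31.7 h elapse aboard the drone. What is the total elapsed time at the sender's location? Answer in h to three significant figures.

Δt = 121 h

Leg 1: γ = 1/√(1 − 0.5229²) = 1/√0.7266 = 1.173; Δt_1 = 1.173 × 7.49 = 8.787 h.
Leg 2: γ = 1/√(1 − 0.7314²) = 1/√0.4651 = 1.466; Δt_2 = 1.466 × 37.6 = 55.14 h.
Leg 3: β = 0.833; γ = 1/√(1 − 0.833²) = 1/√0.3061 = 1.807; Δt_3 = 1.807 × 31.7 = 57.30 h.
Total: 8.787 + 55.14 + 57.30 h.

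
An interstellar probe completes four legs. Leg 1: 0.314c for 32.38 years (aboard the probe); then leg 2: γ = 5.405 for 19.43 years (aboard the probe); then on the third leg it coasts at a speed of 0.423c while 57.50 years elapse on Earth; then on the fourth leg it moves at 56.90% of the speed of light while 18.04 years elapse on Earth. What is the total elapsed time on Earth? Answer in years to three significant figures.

Leg 1: γ = 1/√(1 − 0.314²) = 1/√0.9014 = 1.053; Δt_1 = 1.053 × 32.38 = 34.10 years.
Leg 2: γ = 5.405; Δt_2 = 5.405 × 19.43 = 105.0 years.
Leg 3: 57.50 years is already measured on Earth.
Leg 4: 18.04 years is already measured on Earth.
Total: 34.10 + 105.0 + 57.50 + 18.04 years.

Δt = 215 years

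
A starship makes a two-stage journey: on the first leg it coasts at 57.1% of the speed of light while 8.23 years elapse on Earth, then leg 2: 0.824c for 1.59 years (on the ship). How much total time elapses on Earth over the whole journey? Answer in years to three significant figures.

Δt = 11.0 years

Leg 1: 8.23 years is already measured on Earth.
Leg 2: γ = 1/√(1 − 0.824²) = 1/√0.3210 = 1.765; Δt_2 = 1.765 × 1.59 = 2.806 years.
Total: 8.230 + 2.806 years.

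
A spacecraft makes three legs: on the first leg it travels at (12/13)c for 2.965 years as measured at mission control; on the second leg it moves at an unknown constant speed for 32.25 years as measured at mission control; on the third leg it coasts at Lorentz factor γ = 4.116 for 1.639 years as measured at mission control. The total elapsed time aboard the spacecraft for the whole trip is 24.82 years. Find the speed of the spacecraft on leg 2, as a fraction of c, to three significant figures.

β = 0.692

Leg 1: γ = 1/√(1 − (12/13)²) = 13/5 = 2.600; τ_1 = 2.965/2.600 = 1.140 years.
Leg 2: speed unknown; τ_2 = 32.25/γ_2.
Leg 3: γ = 4.116; τ_3 = 1.639/4.116 = 0.3982 years.
Total proper time: 1.140 + τ_2 + 0.3982 = 24.82, so τ_2 = 24.82 − 1.539 = 23.28 years.
γ_2 = 32.25/23.28 = 1.385; β = √(1 − 1/γ²) = √0.4789.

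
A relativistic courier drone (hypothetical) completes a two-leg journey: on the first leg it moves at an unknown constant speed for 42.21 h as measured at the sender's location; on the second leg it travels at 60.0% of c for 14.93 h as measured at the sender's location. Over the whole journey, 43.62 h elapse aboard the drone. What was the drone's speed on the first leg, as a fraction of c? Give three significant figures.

β = 0.661

Leg 1: speed unknown; τ_1 = 42.21/γ_1.
Leg 2: β = 0.600; γ = 1/√(1 − 0.600²) = 1/√0.6400 = 1.250; τ_2 = 14.93/1.250 = 11.94 h.
Total proper time: τ_1 + 11.94 = 43.62, so τ_1 = 43.62 − 11.94 = 31.68 h.
γ_1 = 42.21/31.68 = 1.333; β = √(1 − 1/γ²) = √0.4368.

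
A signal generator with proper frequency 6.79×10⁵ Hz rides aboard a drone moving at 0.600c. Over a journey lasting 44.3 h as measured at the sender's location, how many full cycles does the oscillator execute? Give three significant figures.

γ = 1/√(1 − 0.600²) = 5/4 = 1.250
The oscillator's own cycle count is N = f × τ where τ is the proper time aboard the drone. τ = Δt/γ = 44.3/1.250 = 35.44 h = 1.276×10⁵ s.
N = 6.79×10⁵ × 1.276×10⁵ = 8.663×10¹⁰.

N = 8.66×10¹⁰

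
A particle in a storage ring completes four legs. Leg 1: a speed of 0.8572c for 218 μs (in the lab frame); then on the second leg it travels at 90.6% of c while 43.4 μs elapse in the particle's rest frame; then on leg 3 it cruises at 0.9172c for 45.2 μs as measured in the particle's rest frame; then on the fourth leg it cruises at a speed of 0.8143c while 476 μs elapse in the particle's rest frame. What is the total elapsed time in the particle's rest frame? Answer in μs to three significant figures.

τ = 677 μs

Leg 1: γ = 1/√(1 − 0.8572²) = 1/√0.2652 = 1.942; τ_1 = 218/1.942 = 112.3 μs.
Leg 2: 43.4 μs is already measured in the particle's rest frame.
Leg 3: 45.2 μs is already measured in the particle's rest frame.
Leg 4: 476 μs is already measured in the particle's rest frame.
Total: 112.3 + 43.40 + 45.20 + 476.0 μs.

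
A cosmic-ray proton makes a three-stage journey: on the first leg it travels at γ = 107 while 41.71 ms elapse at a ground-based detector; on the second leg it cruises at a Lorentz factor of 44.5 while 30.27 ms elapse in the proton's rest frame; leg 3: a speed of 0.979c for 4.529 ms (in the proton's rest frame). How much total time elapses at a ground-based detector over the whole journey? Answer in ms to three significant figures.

Δt = 1410 ms

Leg 1: 41.71 ms is already measured at a ground-based detector.
Leg 2: γ = 44.5; Δt_2 = 44.50 × 30.27 = 1347 ms.
Leg 3: γ = 1/√(1 − 0.979²) = 1/√0.04156 = 4.905; Δt_3 = 4.905 × 4.529 = 22.22 ms.
Total: 41.71 + 1347 + 22.22 ms.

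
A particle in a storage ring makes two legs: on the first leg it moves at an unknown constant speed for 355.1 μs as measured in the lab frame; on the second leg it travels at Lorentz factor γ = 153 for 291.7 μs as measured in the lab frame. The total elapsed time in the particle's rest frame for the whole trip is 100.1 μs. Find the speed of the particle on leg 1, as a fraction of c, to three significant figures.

Leg 1: speed unknown; τ_1 = 355.1/γ_1.
Leg 2: γ = 153; τ_2 = 291.7/153.0 = 1.907 μs.
Total proper time: τ_1 + 1.907 = 100.1, so τ_1 = 100.1 − 1.907 = 98.19 μs.
γ_1 = 355.1/98.19 = 3.616; β = √(1 − 1/γ²) = √0.9235.

β = 0.961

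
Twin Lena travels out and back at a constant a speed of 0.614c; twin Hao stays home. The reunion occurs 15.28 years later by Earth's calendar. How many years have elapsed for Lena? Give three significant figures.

γ = 1/√(1 − 0.614²) = 1/√0.6230 = 1.267
Lena's clock measures proper time along the trip: τ = Δt/γ = 15.28/1.267 years.

τ = 12.1 years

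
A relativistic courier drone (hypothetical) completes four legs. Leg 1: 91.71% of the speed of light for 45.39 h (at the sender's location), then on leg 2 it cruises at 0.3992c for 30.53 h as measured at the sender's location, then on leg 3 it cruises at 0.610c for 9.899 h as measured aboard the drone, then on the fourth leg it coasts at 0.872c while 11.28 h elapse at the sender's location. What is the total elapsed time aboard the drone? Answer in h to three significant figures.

Leg 1: β = 0.9171; γ = 1/√(1 − 0.9171²) = 1/√0.1589 = 2.508; τ_1 = 45.39/2.508 = 18.10 h.
Leg 2: γ = 1/√(1 − 0.3992²) = 1/√0.8406 = 1.091; τ_2 = 30.53/1.091 = 27.99 h.
Leg 3: 9.899 h is already measured aboard the drone.
Leg 4: γ = 1/√(1 − 0.872²) = 1/√0.2396 = 2.043; τ_4 = 11.28/2.043 = 5.522 h.
Total: 18.10 + 27.99 + 9.899 + 5.522 h.

τ = 61.5 h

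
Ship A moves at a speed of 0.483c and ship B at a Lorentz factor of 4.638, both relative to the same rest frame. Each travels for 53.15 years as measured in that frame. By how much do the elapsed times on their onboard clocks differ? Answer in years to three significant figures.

|τ_A − τ_B| = 35.1 years

A: γ = 1/√(1 − 0.483²) = 1/√0.7667 = 1.142; τ_A = 53.15/1.142 = 46.54 years.
B: γ = 4.638; τ_B = 53.15/4.638 = 11.46 years.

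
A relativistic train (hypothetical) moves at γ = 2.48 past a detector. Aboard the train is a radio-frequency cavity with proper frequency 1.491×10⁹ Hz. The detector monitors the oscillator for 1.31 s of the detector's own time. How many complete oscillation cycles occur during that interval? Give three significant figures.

N = 7.88×10⁸

γ = 2.48
During 1.31 s of lab time, the oscillator's proper time advances by τ = Δt/γ = 1.31/2.480 = 0.5282 s = 5.282×10⁻¹ s.
N = f × τ = 1.491×10⁹ × 5.282×10⁻¹ = 7.876×10⁸.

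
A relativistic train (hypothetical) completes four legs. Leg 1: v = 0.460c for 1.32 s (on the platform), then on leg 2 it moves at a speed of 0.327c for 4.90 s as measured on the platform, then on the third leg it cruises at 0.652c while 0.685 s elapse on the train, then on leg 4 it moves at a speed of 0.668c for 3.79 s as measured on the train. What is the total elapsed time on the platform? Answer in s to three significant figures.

Leg 1: 1.32 s is already measured on the platform.
Leg 2: 4.90 s is already measured on the platform.
Leg 3: γ = 1/√(1 − 0.652²) = 1/√0.5749 = 1.319; Δt_3 = 1.319 × 0.685 = 0.9034 s.
Leg 4: γ = 1/√(1 − 0.668²) = 1/√0.5538 = 1.344; Δt_4 = 1.344 × 3.79 = 5.093 s.
Total: 1.320 + 4.900 + 0.9034 + 5.093 s.

Δt = 12.2 s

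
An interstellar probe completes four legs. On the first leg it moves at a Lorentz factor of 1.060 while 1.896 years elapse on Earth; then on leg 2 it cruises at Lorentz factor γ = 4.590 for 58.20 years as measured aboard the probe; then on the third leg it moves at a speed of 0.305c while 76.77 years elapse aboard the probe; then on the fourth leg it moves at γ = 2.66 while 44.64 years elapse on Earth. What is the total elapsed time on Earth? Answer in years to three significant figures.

Leg 1: 1.896 years is already measured on Earth.
Leg 2: γ = 4.590; Δt_2 = 4.590 × 58.20 = 267.1 years.
Leg 3: γ = 1/√(1 − 0.305²) = 1/√0.9070 = 1.050; Δt_3 = 1.050 × 76.77 = 80.61 years.
Leg 4: 44.64 years is already measured on Earth.
Total: 1.896 + 267.1 + 80.61 + 44.64 years.

Δt = 394 years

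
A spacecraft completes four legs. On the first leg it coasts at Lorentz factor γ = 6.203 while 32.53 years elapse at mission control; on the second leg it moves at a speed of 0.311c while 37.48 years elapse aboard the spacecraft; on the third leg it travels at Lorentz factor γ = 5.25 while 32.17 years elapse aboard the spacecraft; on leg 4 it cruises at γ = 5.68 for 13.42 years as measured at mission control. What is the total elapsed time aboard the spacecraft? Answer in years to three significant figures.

τ = 77.3 years

Leg 1: γ = 6.203; τ_1 = 32.53/6.203 = 5.244 years.
Leg 2: 37.48 years is already measured aboard the spacecraft.
Leg 3: 32.17 years is already measured aboard the spacecraft.
Leg 4: γ = 5.68; τ_4 = 13.42/5.680 = 2.363 years.
Total: 5.244 + 37.48 + 32.17 + 2.363 years.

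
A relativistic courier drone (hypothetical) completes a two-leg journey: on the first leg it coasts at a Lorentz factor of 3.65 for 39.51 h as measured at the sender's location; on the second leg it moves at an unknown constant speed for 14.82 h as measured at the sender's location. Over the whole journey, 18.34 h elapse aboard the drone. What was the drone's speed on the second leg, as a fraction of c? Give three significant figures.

Leg 1: γ = 3.65; τ_1 = 39.51/3.650 = 10.82 h.
Leg 2: speed unknown; τ_2 = 14.82/γ_2.
Total proper time: 10.82 + τ_2 = 18.34, so τ_2 = 18.34 − 10.82 = 7.515 h.
γ_2 = 14.82/7.515 = 1.972; β = √(1 − 1/γ²) = √0.7428.

β = 0.862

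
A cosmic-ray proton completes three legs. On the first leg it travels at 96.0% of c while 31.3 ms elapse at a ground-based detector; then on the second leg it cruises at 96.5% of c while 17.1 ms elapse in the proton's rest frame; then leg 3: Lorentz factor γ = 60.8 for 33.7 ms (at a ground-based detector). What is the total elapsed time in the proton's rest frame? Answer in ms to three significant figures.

τ = 26.4 ms

Leg 1: β = 0.960; γ = 1/√(1 − 0.960²) = 1/√0.07840 = 3.571; τ_1 = 31.3/3.571 = 8.764 ms.
Leg 2: 17.1 ms is already measured in the proton's rest frame.
Leg 3: γ = 60.8; τ_3 = 33.7/60.80 = 0.5543 ms.
Total: 8.764 + 17.10 + 0.5543 ms.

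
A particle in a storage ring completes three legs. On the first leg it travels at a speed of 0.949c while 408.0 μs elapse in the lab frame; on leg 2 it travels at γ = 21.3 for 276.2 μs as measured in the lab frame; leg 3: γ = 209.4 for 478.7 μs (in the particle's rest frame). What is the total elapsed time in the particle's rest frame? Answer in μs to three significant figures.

Leg 1: γ = 1/√(1 − 0.949²) = 1/√0.09940 = 3.172; τ_1 = 408.0/3.172 = 128.6 μs.
Leg 2: γ = 21.3; τ_2 = 276.2/21.30 = 12.97 μs.
Leg 3: 478.7 μs is already measured in the particle's rest frame.
Total: 128.6 + 12.97 + 478.7 μs.

τ = 620 μs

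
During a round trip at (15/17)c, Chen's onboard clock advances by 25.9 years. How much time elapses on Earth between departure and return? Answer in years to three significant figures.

γ = 1/√(1 − (15/17)²) = 17/8 = 2.125
Earth-frame duration is the dilated interval: Δt = γτ = 2.125 × 25.9 years.

Δt = 55.0 years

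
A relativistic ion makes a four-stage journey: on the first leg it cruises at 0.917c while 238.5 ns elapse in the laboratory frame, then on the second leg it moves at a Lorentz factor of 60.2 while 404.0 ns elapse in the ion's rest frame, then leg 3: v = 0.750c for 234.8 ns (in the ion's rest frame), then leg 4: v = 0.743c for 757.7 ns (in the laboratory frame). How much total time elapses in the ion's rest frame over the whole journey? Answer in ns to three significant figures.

τ = 1240 ns

Leg 1: γ = 1/√(1 − 0.917²) = 1/√0.1591 = 2.507; τ_1 = 238.5/2.507 = 95.13 ns.
Leg 2: 404.0 ns is already measured in the ion's rest frame.
Leg 3: 234.8 ns is already measured in the ion's rest frame.
Leg 4: γ = 1/√(1 − 0.743²) = 1/√0.4480 = 1.494; τ_4 = 757.7/1.494 = 507.1 ns.
Total: 95.13 + 404.0 + 234.8 + 507.1 ns.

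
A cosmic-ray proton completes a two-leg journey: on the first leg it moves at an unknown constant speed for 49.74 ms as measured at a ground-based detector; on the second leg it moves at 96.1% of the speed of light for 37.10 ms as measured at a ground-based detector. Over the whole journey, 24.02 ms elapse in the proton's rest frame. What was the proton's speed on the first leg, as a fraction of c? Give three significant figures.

Leg 1: speed unknown; τ_1 = 49.74/γ_1.
Leg 2: β = 0.961; γ = 1/√(1 − 0.961²) = 1/√0.07648 = 3.616; τ_2 = 37.10/3.616 = 10.26 ms.
Total proper time: τ_1 + 10.26 = 24.02, so τ_1 = 24.02 − 10.26 = 13.76 ms.
γ_1 = 49.74/13.76 = 3.615; β = √(1 − 1/γ²) = √0.9235.

β = 0.961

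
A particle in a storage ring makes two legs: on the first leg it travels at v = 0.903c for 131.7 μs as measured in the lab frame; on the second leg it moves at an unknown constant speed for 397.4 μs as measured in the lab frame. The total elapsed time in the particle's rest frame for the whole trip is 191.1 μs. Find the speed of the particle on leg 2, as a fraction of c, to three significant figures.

β = 0.941

Leg 1: γ = 1/√(1 − 0.903²) = 1/√0.1846 = 2.328; τ_1 = 131.7/2.328 = 56.58 μs.
Leg 2: speed unknown; τ_2 = 397.4/γ_2.
Total proper time: 56.58 + τ_2 = 191.1, so τ_2 = 191.1 − 56.58 = 134.5 μs.
γ_2 = 397.4/134.5 = 2.954; β = √(1 − 1/γ²) = √0.8854.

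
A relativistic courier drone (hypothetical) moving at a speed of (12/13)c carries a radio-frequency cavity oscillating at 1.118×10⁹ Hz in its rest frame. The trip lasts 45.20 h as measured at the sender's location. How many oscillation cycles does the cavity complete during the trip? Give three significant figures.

γ = 1/√(1 − (12/13)²) = 13/5 = 2.600
The oscillator's own cycle count is N = f × τ where τ is the proper time aboard the drone. τ = Δt/γ = 45.20/2.600 = 17.38 h = 6.258×10⁴ s.
N = 1.118×10⁹ × 6.258×10⁴ = 6.997×10¹³.

N = 7.00×10¹³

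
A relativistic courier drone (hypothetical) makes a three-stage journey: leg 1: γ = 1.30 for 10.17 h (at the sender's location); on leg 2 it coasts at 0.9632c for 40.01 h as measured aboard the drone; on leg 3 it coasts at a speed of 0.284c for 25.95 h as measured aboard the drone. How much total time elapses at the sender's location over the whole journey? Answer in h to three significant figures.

Leg 1: 10.17 h is already measured at the sender's location.
Leg 2: γ = 1/√(1 − 0.9632²) = 1/√0.07225 = 3.720; Δt_2 = 3.720 × 40.01 = 148.9 h.
Leg 3: γ = 1/√(1 − 0.284²) = 1/√0.9193 = 1.043; Δt_3 = 1.043 × 25.95 = 27.06 h.
Total: 10.17 + 148.9 + 27.06 h.

Δt = 186 h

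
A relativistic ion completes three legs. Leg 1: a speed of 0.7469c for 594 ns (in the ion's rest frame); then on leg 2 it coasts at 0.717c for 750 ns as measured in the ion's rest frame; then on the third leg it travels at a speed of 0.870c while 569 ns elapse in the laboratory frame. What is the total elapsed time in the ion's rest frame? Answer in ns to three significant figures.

Leg 1: 594 ns is already measured in the ion's rest frame.
Leg 2: 750 ns is already measured in the ion's rest frame.
Leg 3: γ = 1/√(1 − 0.870²) = 1/√0.2431 = 2.028; τ_3 = 569/2.028 = 280.5 ns.
Total: 594.0 + 750.0 + 280.5 ns.

τ = 1620 ns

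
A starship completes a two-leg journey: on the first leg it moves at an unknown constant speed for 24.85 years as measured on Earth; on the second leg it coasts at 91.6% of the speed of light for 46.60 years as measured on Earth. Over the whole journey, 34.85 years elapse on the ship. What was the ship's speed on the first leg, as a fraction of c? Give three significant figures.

Leg 1: speed unknown; τ_1 = 24.85/γ_1.
Leg 2: β = 0.916; γ = 1/√(1 − 0.916²) = 1/√0.1609 = 2.493; τ_2 = 46.60/2.493 = 18.69 years.
Total proper time: τ_1 + 18.69 = 34.85, so τ_1 = 34.85 − 18.69 = 16.16 years.
γ_1 = 24.85/16.16 = 1.538; β = √(1 − 1/γ²) = √0.5774.

β = 0.760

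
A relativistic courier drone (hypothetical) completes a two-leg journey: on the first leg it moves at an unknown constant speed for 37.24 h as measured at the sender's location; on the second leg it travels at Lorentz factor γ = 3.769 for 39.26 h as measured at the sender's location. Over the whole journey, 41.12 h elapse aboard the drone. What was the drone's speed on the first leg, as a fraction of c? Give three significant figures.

β = 0.566

Leg 1: speed unknown; τ_1 = 37.24/γ_1.
Leg 2: γ = 3.769; τ_2 = 39.26/3.769 = 10.42 h.
Total proper time: τ_1 + 10.42 = 41.12, so τ_1 = 41.12 − 10.42 = 30.70 h.
γ_1 = 37.24/30.70 = 1.213; β = √(1 − 1/γ²) = √0.3202.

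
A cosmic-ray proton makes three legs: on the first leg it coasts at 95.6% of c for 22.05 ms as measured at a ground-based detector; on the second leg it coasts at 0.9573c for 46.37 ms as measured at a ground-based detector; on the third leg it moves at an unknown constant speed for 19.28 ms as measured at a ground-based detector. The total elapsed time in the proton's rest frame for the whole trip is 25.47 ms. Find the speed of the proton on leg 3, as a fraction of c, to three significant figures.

β = 0.957

Leg 1: β = 0.956; γ = 1/√(1 − 0.956²) = 1/√0.08606 = 3.409; τ_1 = 22.05/3.409 = 6.469 ms.
Leg 2: γ = 1/√(1 − 0.9573²) = 1/√0.08358 = 3.459; τ_2 = 46.37/3.459 = 13.41 ms.
Leg 3: speed unknown; τ_3 = 19.28/γ_3.
Total proper time: 6.469 + 13.41 + τ_3 = 25.47, so τ_3 = 25.47 − 19.87 = 5.596 ms.
γ_3 = 19.28/5.596 = 3.445; β = √(1 − 1/γ²) = √0.9158.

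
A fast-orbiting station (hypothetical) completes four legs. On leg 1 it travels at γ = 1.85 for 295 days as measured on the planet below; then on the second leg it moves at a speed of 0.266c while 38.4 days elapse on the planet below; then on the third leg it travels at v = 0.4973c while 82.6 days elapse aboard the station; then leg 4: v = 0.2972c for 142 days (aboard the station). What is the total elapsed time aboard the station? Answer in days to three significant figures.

τ = 421 days

Leg 1: γ = 1.85; τ_1 = 295/1.850 = 159.5 days.
Leg 2: γ = 1/√(1 − 0.266²) = 1/√0.9292 = 1.037; τ_2 = 38.4/1.037 = 37.02 days.
Leg 3: 82.6 days is already measured aboard the station.
Leg 4: 142 days is already measured aboard the station.
Total: 159.5 + 37.02 + 82.60 + 142.0 days.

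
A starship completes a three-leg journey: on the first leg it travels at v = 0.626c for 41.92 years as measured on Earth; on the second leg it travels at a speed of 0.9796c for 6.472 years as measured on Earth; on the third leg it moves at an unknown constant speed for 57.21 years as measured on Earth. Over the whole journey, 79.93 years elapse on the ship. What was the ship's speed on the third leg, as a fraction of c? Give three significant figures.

Leg 1: γ = 1/√(1 − 0.626²) = 1/√0.6081 = 1.282; τ_1 = 41.92/1.282 = 32.69 years.
Leg 2: γ = 1/√(1 − 0.9796²) = 1/√0.04038 = 4.976; τ_2 = 6.472/4.976 = 1.301 years.
Leg 3: speed unknown; τ_3 = 57.21/γ_3.
Total proper time: 32.69 + 1.301 + τ_3 = 79.93, so τ_3 = 79.93 − 33.99 = 45.94 years.
γ_3 = 57.21/45.94 = 1.245; β = √(1 − 1/γ²) = √0.3552.

β = 0.596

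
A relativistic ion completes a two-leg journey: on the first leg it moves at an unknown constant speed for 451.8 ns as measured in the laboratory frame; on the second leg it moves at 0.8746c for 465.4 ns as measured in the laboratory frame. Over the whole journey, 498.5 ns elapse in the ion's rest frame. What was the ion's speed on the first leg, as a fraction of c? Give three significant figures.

β = 0.797

Leg 1: speed unknown; τ_1 = 451.8/γ_1.
Leg 2: γ = 1/√(1 − 0.8746²) = 1/√0.2351 = 2.063; τ_2 = 465.4/2.063 = 225.6 ns.
Total proper time: τ_1 + 225.6 = 498.5, so τ_1 = 498.5 − 225.6 = 272.9 ns.
γ_1 = 451.8/272.9 = 1.656; β = √(1 − 1/γ²) = √0.6353.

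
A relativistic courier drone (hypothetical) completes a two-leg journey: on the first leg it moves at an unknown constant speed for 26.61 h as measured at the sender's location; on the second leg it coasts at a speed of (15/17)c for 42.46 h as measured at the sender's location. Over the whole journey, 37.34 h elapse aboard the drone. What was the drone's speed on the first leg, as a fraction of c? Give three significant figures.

β = 0.758

Leg 1: speed unknown; τ_1 = 26.61/γ_1.
Leg 2: γ = 1/√(1 − (15/17)²) = 17/8 = 2.125; τ_2 = 42.46/2.125 = 19.98 h.
Total proper time: τ_1 + 19.98 = 37.34, so τ_1 = 37.34 − 19.98 = 17.36 h.
γ_1 = 26.61/17.36 = 1.533; β = √(1 − 1/γ²) = √0.5744.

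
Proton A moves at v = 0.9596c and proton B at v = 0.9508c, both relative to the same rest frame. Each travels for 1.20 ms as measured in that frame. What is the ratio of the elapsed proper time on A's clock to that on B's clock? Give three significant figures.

A: γ = 1/√(1 − 0.9596²) = 1/√0.07917 = 3.554. B: γ = 1/√(1 − 0.9508²) = 1/√0.09598 = 3.228.
τ_A/τ_B = γ_B/γ_A = 3.228/3.554 = 0.9082, so τ_A/τ_B = 0.9082.

τ_A/τ_B = 0.908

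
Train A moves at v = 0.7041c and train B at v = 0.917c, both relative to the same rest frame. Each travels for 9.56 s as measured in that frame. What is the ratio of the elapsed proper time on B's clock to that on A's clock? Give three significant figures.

τ_B/τ_A = 0.562

A: γ = 1/√(1 − 0.7041²) = 1/√0.5042 = 1.408. B: γ = 1/√(1 − 0.917²) = 1/√0.1591 = 2.507.
τ_A/τ_B = γ_B/γ_A = 2.507/1.408 = 1.780, so τ_B/τ_A = 0.5617.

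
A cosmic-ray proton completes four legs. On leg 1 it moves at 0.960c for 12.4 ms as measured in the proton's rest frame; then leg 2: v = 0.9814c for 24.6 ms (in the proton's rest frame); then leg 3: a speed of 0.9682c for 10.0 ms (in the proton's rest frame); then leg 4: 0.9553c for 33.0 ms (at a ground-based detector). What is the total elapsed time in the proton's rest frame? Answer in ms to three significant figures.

τ = 56.8 ms

Leg 1: 12.4 ms is already measured in the proton's rest frame.
Leg 2: 24.6 ms is already measured in the proton's rest frame.
Leg 3: 10.0 ms is already measured in the proton's rest frame.
Leg 4: γ = 1/√(1 − 0.9553²) = 1/√0.08740 = 3.383; τ_4 = 33.0/3.383 = 9.756 ms.
Total: 12.40 + 24.60 + 10.00 + 9.756 ms.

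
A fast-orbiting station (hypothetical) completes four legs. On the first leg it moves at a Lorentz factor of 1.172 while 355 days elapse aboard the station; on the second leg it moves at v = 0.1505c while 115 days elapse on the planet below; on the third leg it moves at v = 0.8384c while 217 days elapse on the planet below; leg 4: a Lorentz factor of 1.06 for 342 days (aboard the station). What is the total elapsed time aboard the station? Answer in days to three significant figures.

τ = 929 days

Leg 1: 355 days is already measured aboard the station.
Leg 2: γ = 1/√(1 − 0.1505²) = 1/√0.9773 = 1.012; τ_2 = 115/1.012 = 113.7 days.
Leg 3: γ = 1/√(1 − 0.8384²) = 1/√0.2971 = 1.835; τ_3 = 217/1.835 = 118.3 days.
Leg 4: 342 days is already measured aboard the station.
Total: 355.0 + 113.7 + 118.3 + 342.0 days.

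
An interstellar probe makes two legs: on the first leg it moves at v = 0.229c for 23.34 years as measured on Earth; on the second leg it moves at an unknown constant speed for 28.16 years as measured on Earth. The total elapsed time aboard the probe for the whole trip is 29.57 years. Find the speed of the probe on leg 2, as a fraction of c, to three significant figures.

β = 0.970

Leg 1: γ = 1/√(1 − 0.229²) = 1/√0.9476 = 1.027; τ_1 = 23.34/1.027 = 22.72 years.
Leg 2: speed unknown; τ_2 = 28.16/γ_2.
Total proper time: 22.72 + τ_2 = 29.57, so τ_2 = 29.57 − 22.72 = 6.850 years.
γ_2 = 28.16/6.850 = 4.111; β = √(1 − 1/γ²) = √0.9408.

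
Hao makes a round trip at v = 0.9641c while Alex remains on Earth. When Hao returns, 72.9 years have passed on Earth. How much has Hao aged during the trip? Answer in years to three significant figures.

τ = 19.4 years

γ = 1/√(1 − 0.9641²) = 1/√0.07051 = 3.766
Hao's clock measures proper time along the trip: τ = Δt/γ = 72.9/3.766 years.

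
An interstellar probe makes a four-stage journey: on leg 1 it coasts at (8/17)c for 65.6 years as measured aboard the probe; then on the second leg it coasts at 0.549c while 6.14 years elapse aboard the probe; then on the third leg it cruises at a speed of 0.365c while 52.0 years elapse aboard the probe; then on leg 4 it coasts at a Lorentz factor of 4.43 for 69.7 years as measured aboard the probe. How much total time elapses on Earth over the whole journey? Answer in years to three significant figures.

Leg 1: γ = 1/√(1 − (8/17)²) = 17/15 ≈ 1.133; Δt_1 = 1.133 × 65.6 = 74.35 years.
Leg 2: γ = 1/√(1 − 0.549²) = 1/√0.6986 = 1.196; Δt_2 = 1.196 × 6.14 = 7.346 years.
Leg 3: γ = 1/√(1 − 0.365²) = 1/√0.8668 = 1.074; Δt_3 = 1.074 × 52.0 = 55.85 years.
Leg 4: γ = 4.43; Δt_4 = 4.430 × 69.7 = 308.8 years.
Total: 74.35 + 7.346 + 55.85 + 308.8 years.

Δt = 446 years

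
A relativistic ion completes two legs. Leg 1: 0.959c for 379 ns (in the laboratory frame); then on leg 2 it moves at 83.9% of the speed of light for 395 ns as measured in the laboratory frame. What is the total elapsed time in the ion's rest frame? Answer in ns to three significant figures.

Leg 1: γ = 1/√(1 − 0.959²) = 1/√0.08032 = 3.529; τ_1 = 379/3.529 = 107.4 ns.
Leg 2: β = 0.839; γ = 1/√(1 − 0.839²) = 1/√0.2961 = 1.838; τ_2 = 395/1.838 = 214.9 ns.
Total: 107.4 + 214.9 ns.

τ = 322 ns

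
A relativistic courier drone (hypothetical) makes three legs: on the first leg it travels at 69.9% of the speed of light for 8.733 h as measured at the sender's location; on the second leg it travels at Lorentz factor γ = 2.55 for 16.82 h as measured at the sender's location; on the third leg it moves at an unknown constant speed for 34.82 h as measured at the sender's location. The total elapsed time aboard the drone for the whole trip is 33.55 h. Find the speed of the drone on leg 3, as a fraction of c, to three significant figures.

β = 0.804

Leg 1: β = 0.699; γ = 1/√(1 − 0.699²) = 1/√0.5114 = 1.398; τ_1 = 8.733/1.398 = 6.245 h.
Leg 2: γ = 2.55; τ_2 = 16.82/2.550 = 6.596 h.
Leg 3: speed unknown; τ_3 = 34.82/γ_3.
Total proper time: 6.245 + 6.596 + τ_3 = 33.55, so τ_3 = 33.55 − 12.84 = 20.71 h.
γ_3 = 34.82/20.71 = 1.681; β = √(1 − 1/γ²) = √0.6463.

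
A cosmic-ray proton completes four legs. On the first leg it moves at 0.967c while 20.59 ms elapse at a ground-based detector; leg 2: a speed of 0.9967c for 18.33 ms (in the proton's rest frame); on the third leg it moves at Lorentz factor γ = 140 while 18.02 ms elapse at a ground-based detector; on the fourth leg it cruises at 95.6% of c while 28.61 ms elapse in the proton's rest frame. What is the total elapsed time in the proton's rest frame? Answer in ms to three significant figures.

Leg 1: γ = 1/√(1 − 0.967²) = 1/√0.06491 = 3.925; τ_1 = 20.59/3.925 = 5.246 ms.
Leg 2: 18.33 ms is already measured in the proton's rest frame.
Leg 3: γ = 140; τ_3 = 18.02/140.0 = 0.1287 ms.
Leg 4: 28.61 ms is already measured in the proton's rest frame.
Total: 5.246 + 18.33 + 0.1287 + 28.61 ms.

τ = 52.3 ms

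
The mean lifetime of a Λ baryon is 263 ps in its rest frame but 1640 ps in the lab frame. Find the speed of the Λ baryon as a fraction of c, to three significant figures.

v = 0.987c

γ = Δt/τ₀ = 1640/263 = 6.236
β = √(1 − 1/γ²) = √(1 − 0.02572) = √0.9743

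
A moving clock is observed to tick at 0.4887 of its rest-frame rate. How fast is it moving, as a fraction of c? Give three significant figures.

Rate ratio = 1/γ, so γ = 1/0.4887 = 2.046.
β = √(1 − 1/γ²) = √(1 − 0.4887²) = √0.7612

β = 0.872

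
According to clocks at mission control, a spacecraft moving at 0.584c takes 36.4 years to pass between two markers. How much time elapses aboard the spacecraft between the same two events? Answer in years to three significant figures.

τ = 29.5 years

γ = 1/√(1 − 0.584²) = 1/√0.6589 = 1.232
The interval measured at mission control is the dilated one; the clock aboard the spacecraft measures the proper time τ = Δt/γ = 36.4/1.232 years.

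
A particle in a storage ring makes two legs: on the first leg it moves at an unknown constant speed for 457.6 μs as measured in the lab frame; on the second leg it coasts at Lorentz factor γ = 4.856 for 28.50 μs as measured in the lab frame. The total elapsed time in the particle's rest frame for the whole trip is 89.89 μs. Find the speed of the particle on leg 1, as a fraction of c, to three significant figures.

β = 0.983

Leg 1: speed unknown; τ_1 = 457.6/γ_1.
Leg 2: γ = 4.856; τ_2 = 28.50/4.856 = 5.869 μs.
Total proper time: τ_1 + 5.869 = 89.89, so τ_1 = 89.89 − 5.869 = 84.02 μs.
γ_1 = 457.6/84.02 = 5.446; β = √(1 − 1/γ²) = √0.9663.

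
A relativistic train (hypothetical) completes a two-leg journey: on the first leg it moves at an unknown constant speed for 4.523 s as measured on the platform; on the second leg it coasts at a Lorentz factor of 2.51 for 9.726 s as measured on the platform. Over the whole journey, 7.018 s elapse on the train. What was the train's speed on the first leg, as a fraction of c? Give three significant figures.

Leg 1: speed unknown; τ_1 = 4.523/γ_1.
Leg 2: γ = 2.51; τ_2 = 9.726/2.510 = 3.875 s.
Total proper time: τ_1 + 3.875 = 7.018, so τ_1 = 7.018 − 3.875 = 3.143 s.
γ_1 = 4.523/3.143 = 1.439; β = √(1 − 1/γ²) = √0.5171.

β = 0.719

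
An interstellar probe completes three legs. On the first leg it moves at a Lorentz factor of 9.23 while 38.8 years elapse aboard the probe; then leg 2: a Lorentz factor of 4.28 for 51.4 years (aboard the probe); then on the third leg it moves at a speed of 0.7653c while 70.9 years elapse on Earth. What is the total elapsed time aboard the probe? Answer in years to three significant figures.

Leg 1: 38.8 years is already measured aboard the probe.
Leg 2: 51.4 years is already measured aboard the probe.
Leg 3: γ = 1/√(1 − 0.7653²) = 1/√0.4143 = 1.554; τ_3 = 70.9/1.554 = 45.64 years.
Total: 38.80 + 51.40 + 45.64 years.

τ = 136 years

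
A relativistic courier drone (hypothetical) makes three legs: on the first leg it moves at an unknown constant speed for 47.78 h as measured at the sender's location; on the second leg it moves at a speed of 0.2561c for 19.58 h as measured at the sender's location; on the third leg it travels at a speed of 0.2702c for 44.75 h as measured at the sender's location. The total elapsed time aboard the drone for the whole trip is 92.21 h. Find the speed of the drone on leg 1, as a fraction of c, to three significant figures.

β = 0.775

Leg 1: speed unknown; τ_1 = 47.78/γ_1.
Leg 2: γ = 1/√(1 − 0.2561²) = 1/√0.9344 = 1.035; τ_2 = 19.58/1.035 = 18.93 h.
Leg 3: γ = 1/√(1 − 0.2702²) = 1/√0.9270 = 1.039; τ_3 = 44.75/1.039 = 43.09 h.
Total proper time: τ_1 + 18.93 + 43.09 = 92.21, so τ_1 = 92.21 − 62.01 = 30.20 h.
γ_1 = 47.78/30.20 = 1.582; β = √(1 − 1/γ²) = √0.6006.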